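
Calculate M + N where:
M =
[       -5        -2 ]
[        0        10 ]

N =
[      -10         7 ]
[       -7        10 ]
M + N =
[      -15         5 ]
[       -7        20 ]

Matrix addition is elementwise: (M+N)[i][j] = M[i][j] + N[i][j].
  (M+N)[0][0] = (-5) + (-10) = -15
  (M+N)[0][1] = (-2) + (7) = 5
  (M+N)[1][0] = (0) + (-7) = -7
  (M+N)[1][1] = (10) + (10) = 20
M + N =
[      -15         5 ]
[       -7        20 ]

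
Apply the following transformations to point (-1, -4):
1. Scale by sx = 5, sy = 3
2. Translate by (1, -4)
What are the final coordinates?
(-4, -16)

Step 1: Scale (-1, -4) by (sx, sy) = (5, 3) → (-5, -12)
Step 2: Translate by (1, -4) → (-4, -16)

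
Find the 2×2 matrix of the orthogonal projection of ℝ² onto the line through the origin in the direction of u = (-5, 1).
[[25/26, -5/26], [-5/26, 1/26]]

The orthogonal projection onto the line spanned by a nonzero vector u = (a, b) has matrix P = (u uᵀ) / (uᵀ u) = (1/(a² + b²)) · [[a², ab], [ab, b²]].
Here u = (-5, 1), so a² + b² = 25 + 1 = 26.
P = (1/26) · [[25, -5], [-5, 1]] = [[25/26, -5/26], [-5/26, 1/26]].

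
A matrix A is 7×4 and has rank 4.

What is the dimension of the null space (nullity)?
0

The rank-nullity theorem for an m×n matrix states:
rank(A) + nullity(A) = n (the number of columns).
Here n = 4 and rank(A) = 4, so nullity(A) = 4 - 4 = 0.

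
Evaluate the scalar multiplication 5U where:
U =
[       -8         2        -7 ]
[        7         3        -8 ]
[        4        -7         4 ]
5U =
[      -40        10       -35 ]
[       35        15       -40 ]
[       20       -35        20 ]

Scalar multiplication is elementwise: (5U)[i][j] = 5 * U[i][j].
  (5U)[0][0] = 5 * (-8) = -40
  (5U)[0][1] = 5 * (2) = 10
  (5U)[0][2] = 5 * (-7) = -35
  (5U)[1][0] = 5 * (7) = 35
  (5U)[1][1] = 5 * (3) = 15
  (5U)[1][2] = 5 * (-8) = -40
  (5U)[2][0] = 5 * (4) = 20
  (5U)[2][1] = 5 * (-7) = -35
  (5U)[2][2] = 5 * (4) = 20
5U =
[      -40        10       -35 ]
[       35        15       -40 ]
[       20       -35        20 ]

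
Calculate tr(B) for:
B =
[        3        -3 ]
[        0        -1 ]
tr(B) = 3 - 1 = 2

The trace of a square matrix is the sum of its diagonal entries.
Diagonal entries of B: B[0][0] = 3, B[1][1] = -1.
tr(B) = 3 - 1 = 2.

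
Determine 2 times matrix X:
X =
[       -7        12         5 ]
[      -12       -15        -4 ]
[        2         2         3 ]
2X =
[      -14        24        10 ]
[      -24       -30        -8 ]
[        4         4         6 ]

Scalar multiplication is elementwise: (2X)[i][j] = 2 * X[i][j].
  (2X)[0][0] = 2 * (-7) = -14
  (2X)[0][1] = 2 * (12) = 24
  (2X)[0][2] = 2 * (5) = 10
  (2X)[1][0] = 2 * (-12) = -24
  (2X)[1][1] = 2 * (-15) = -30
  (2X)[1][2] = 2 * (-4) = -8
  (2X)[2][0] = 2 * (2) = 4
  (2X)[2][1] = 2 * (2) = 4
  (2X)[2][2] = 2 * (3) = 6
2X =
[      -14        24        10 ]
[      -24       -30        -8 ]
[        4         4         6 ]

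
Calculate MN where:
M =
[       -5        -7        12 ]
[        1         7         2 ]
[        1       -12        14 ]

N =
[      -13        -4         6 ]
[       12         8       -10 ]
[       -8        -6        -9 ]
MN =
[     -115      -108       -68 ]
[       55        40       -82 ]
[     -269      -184         0 ]

Matrix multiplication: (MN)[i][j] = sum over k of M[i][k] * N[k][j].
  (MN)[0][0] = (-5)*(-13) + (-7)*(12) + (12)*(-8) = -115
  (MN)[0][1] = (-5)*(-4) + (-7)*(8) + (12)*(-6) = -108
  (MN)[0][2] = (-5)*(6) + (-7)*(-10) + (12)*(-9) = -68
  (MN)[1][0] = (1)*(-13) + (7)*(12) + (2)*(-8) = 55
  (MN)[1][1] = (1)*(-4) + (7)*(8) + (2)*(-6) = 40
  (MN)[1][2] = (1)*(6) + (7)*(-10) + (2)*(-9) = -82
  (MN)[2][0] = (1)*(-13) + (-12)*(12) + (14)*(-8) = -269
  (MN)[2][1] = (1)*(-4) + (-12)*(8) + (14)*(-6) = -184
  (MN)[2][2] = (1)*(6) + (-12)*(-10) + (14)*(-9) = 0
MN =
[     -115      -108       -68 ]
[       55        40       -82 ]
[     -269      -184         0 ]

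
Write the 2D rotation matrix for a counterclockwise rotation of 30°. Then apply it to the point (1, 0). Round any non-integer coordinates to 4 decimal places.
R = [[√3/2, -1/2], [1/2, √3/2]]; R·(1, 0) = (0.8660, 0.5000)

Rotation matrix formula: R(θ) = [[cos θ, -sin θ], [sin θ, cos θ]]
For θ = 30°:
cos(30°) = √3/2
sin(30°) = 1/2
R = [[√3/2, -1/2], [1/2, √3/2]]
Apply to (1, 0): [√3/2·1 + (-1/2)·0, 1/2·1 + √3/2·0] = (0.8660, 0.5000)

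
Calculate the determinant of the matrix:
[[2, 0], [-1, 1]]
2

For a 2×2 matrix [[a, b], [c, d]], det = ad - bc
det = (2)(1) - (0)(-1) = 2 - 0 = 2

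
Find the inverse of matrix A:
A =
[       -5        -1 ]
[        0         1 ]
det(A) = -5
A⁻¹ =
[     -1/5      -1/5 ]
[        0         1 ]

For a 2×2 matrix A = [[a, b], [c, d]] with det(A) ≠ 0, A⁻¹ = (1/det(A)) * [[d, -b], [-c, a]].
det(A) = (-5)*(1) - (-1)*(0) = -5 - 0 = -5.
A⁻¹ = (1/-5) * [[1, 1], [0, -5]].
Dividing each entry by -5 and reducing:
A⁻¹ =
[     -1/5      -1/5 ]
[        0         1 ]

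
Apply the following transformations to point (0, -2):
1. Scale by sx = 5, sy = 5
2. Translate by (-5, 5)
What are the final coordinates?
(-5, -5)

Step 1: Scale (0, -2) by (sx, sy) = (5, 5) → (0, -10)
Step 2: Translate by (-5, 5) → (-5, -5)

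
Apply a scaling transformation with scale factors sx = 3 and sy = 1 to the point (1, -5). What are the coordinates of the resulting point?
(3, -5)

Scaling matrix:
[[3, 0], [0, 1]]
Result: (1 × 3, -5 × 1) = (3, -5)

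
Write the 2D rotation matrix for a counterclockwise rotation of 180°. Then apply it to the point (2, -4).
R = [[-1, 0], [0, -1]]; R·(2, -4) = (-2, 4)

Rotation matrix formula: R(θ) = [[cos θ, -sin θ], [sin θ, cos θ]]
For θ = 180°:
cos(180°) = -1
sin(180°) = 0
R = [[-1, 0], [0, -1]]
Apply to (2, -4): [-1·2 + (0)·-4, 0·2 + -1·-4] = (-2, 4)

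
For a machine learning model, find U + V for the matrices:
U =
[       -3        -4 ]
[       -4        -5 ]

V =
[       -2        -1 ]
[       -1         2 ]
U + V =
[       -5        -5 ]
[       -5        -3 ]

Matrix addition is elementwise: (U+V)[i][j] = U[i][j] + V[i][j].
  (U+V)[0][0] = (-3) + (-2) = -5
  (U+V)[0][1] = (-4) + (-1) = -5
  (U+V)[1][0] = (-4) + (-1) = -5
  (U+V)[1][1] = (-5) + (2) = -3
U + V =
[       -5        -5 ]
[       -5        -3 ]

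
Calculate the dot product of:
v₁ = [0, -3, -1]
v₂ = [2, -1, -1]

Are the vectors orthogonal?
4, No

The dot product is the sum of products of corresponding components.
v₁·v₂ = (0)*(2) + (-3)*(-1) + (-1)*(-1) = 0 + 3 + 1 = 4.
Two vectors are orthogonal iff their dot product is 0; here the dot product is 4, so the vectors are not orthogonal.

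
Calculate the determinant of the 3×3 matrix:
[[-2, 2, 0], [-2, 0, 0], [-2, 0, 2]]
8

Expansion along first row:
det = -2·det([[0,0],[0,2]]) - 2·det([[-2,0],[-2,2]]) + 0·det([[-2,0],[-2,0]])
    = -2·(0·2 - 0·0) - 2·(-2·2 - 0·-2) + 0·(-2·0 - 0·-2)
    = -2·0 - 2·-4 + 0·0
    = 0 + 8 + 0 = 8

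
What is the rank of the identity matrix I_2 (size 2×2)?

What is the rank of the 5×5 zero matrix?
rank(I_2) = 2, rank(0) = 0

The identity I_2 has 2 columns that are the standard basis vectors e_1, …, e_2. These are linearly independent, so all 2 columns are pivots and rank(I_2) = 2.
The 5×5 zero matrix has every entry zero, so every row is the zero row and there are no pivots; rank(0) = 0.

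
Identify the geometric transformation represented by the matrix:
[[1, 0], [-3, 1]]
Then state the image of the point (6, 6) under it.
vertical shear with factor -3; image of (6, 6) is (6, -12)

The matrix [[1, 0], [k, 1]] sends (x, y) to (x, -3x + y), leaving the x-coordinate fixed: a vertical shear.
The matrix [[1, 0], [-3, 1]] represents: vertical shear with factor -3.
Applying it to (6, 6): [1·6 + 0·6, -3·6 + 1·6] = (6, -12).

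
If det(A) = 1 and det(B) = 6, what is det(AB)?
6

Use the multiplicative property of determinants: det(AB) = det(A)*det(B).
det(AB) = (1)*(6) = 6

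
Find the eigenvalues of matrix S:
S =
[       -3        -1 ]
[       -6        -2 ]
λ = -5, 0

Solve det(S - λI) = 0. For a 2×2 matrix the characteristic equation is λ² - (trace)λ + det = 0.
trace(S) = a + d = -3 - 2 = -5.
det(S) = a*d - b*c = (-3)*(-2) - (-1)*(-6) = 6 - 6 = 0.
Characteristic equation: λ² - (-5)λ + (0) = 0.
Discriminant = (-5)² - 4*(0) = 25 - 0 = 25.
λ = (-5 ± √25) / 2 = (-5 ± 5) / 2 = -5, 0.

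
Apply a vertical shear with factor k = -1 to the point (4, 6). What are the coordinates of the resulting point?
(4, 2)

Shear matrix for vertical shear with factor k = -1:
[[1, 0], [-1, 1]]
Result: (4, 6) → (4, 2)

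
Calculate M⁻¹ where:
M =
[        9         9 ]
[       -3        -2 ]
det(M) = 9
M⁻¹ =
[     -2/9        -1 ]
[      1/3         1 ]

For a 2×2 matrix M = [[a, b], [c, d]] with det(M) ≠ 0, M⁻¹ = (1/det(M)) * [[d, -b], [-c, a]].
det(M) = (9)*(-2) - (9)*(-3) = -18 + 27 = 9.
M⁻¹ = (1/9) * [[-2, -9], [3, 9]].
Dividing each entry by 9 and reducing:
M⁻¹ =
[     -2/9        -1 ]
[      1/3         1 ]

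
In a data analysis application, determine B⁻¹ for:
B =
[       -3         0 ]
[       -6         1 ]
det(B) = -3
B⁻¹ =
[     -1/3         0 ]
[       -2         1 ]

For a 2×2 matrix B = [[a, b], [c, d]] with det(B) ≠ 0, B⁻¹ = (1/det(B)) * [[d, -b], [-c, a]].
det(B) = (-3)*(1) - (0)*(-6) = -3 - 0 = -3.
B⁻¹ = (1/-3) * [[1, 0], [6, -3]].
Dividing each entry by -3 and reducing:
B⁻¹ =
[     -1/3         0 ]
[       -2         1 ]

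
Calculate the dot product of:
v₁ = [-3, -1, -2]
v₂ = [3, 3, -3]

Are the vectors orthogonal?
-6, No

The dot product is the sum of products of corresponding components.
v₁·v₂ = (-3)*(3) + (-1)*(3) + (-2)*(-3) = -9 - 3 + 6 = -6.
Two vectors are orthogonal iff their dot product is 0; here the dot product is -6, so the vectors are not orthogonal.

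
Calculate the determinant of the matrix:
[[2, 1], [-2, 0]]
2

For a 2×2 matrix [[a, b], [c, d]], det = ad - bc
det = (2)(0) - (1)(-2) = 0 - -2 = 2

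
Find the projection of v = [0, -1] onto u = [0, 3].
[0, -1]

The projection of v onto u is proj_u(v) = ((v·u) / (u·u)) · u.
v·u = (0)*(0) + (-1)*(3) = -3.
u·u = (0)*(0) + (3)*(3) = 9.
coefficient = -3 / 9 = -1/3.
proj_u(v) = -1/3 · [0, 3] = [0, -1].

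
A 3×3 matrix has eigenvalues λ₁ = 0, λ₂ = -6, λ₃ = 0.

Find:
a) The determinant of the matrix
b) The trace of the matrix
det = 0, trace = -6

Two standard eigenvalue identities:
- det(A) equals the product of the eigenvalues (counted with multiplicity).
- trace(A) equals the sum of the eigenvalues.
det(A) = (0)*(-6)*(0) = 0.
trace(A) = 0 - 6 + 0 = -6.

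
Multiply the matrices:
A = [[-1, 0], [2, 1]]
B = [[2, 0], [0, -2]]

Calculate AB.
[[-2, 0], [4, -2]]

Each entry (i,j) of AB = sum over k of A[i][k]*B[k][j].
(AB)[0][0] = (-1)*(2) + (0)*(0) = -2
(AB)[0][1] = (-1)*(0) + (0)*(-2) = 0
(AB)[1][0] = (2)*(2) + (1)*(0) = 4
(AB)[1][1] = (2)*(0) + (1)*(-2) = -2
AB = [[-2, 0], [4, -2]]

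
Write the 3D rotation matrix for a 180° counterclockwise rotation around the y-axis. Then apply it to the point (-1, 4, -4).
R = [[-1, 0, 0], [0, 1, 0], [0, 0, -1]]; R·(-1, 4, -4) = (1, 4, 4)

Rotation matrix for 180° around y-axis:
cos(180°) = -1, sin(180°) = 0
R = [[-1, 0, 0], [0, 1, 0], [0, 0, -1]]
Apply to (-1, 4, -4): R·[-1, 4, -4]ᵀ = (1, 4, 4)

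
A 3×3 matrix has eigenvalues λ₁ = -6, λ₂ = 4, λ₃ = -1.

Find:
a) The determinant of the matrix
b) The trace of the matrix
det = 24, trace = -3

Two standard eigenvalue identities:
- det(A) equals the product of the eigenvalues (counted with multiplicity).
- trace(A) equals the sum of the eigenvalues.
det(A) = (-6)*(4)*(-1) = 24.
trace(A) = -6 + 4 - 1 = -3.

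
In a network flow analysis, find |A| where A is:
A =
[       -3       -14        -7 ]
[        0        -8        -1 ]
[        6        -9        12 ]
det(A) = 63

Expand along row 0 (cofactor expansion): det(A) = a*(e*i - f*h) - b*(d*i - f*g) + c*(d*h - e*g), where the 3×3 is [[a, b, c], [d, e, f], [g, h, i]].
Minor M_00 = (-8)*(12) - (-1)*(-9) = -96 - 9 = -105.
Minor M_01 = (0)*(12) - (-1)*(6) = 0 + 6 = 6.
Minor M_02 = (0)*(-9) - (-8)*(6) = 0 + 48 = 48.
det(A) = (-3)*(-105) - (-14)*(6) + (-7)*(48) = 315 + 84 - 336 = 63.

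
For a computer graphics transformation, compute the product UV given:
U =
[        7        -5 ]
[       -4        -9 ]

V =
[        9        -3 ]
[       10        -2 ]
UV =
[       13       -11 ]
[     -126        30 ]

Matrix multiplication: (UV)[i][j] = sum over k of U[i][k] * V[k][j].
  (UV)[0][0] = (7)*(9) + (-5)*(10) = 13
  (UV)[0][1] = (7)*(-3) + (-5)*(-2) = -11
  (UV)[1][0] = (-4)*(9) + (-9)*(10) = -126
  (UV)[1][1] = (-4)*(-3) + (-9)*(-2) = 30
UV =
[       13       -11 ]
[     -126        30 ]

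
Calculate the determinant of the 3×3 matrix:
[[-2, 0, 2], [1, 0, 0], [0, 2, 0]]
4

Expansion along first row:
det = -2·det([[0,0],[2,0]]) - 0·det([[1,0],[0,0]]) + 2·det([[1,0],[0,2]])
    = -2·(0·0 - 0·2) - 0·(1·0 - 0·0) + 2·(1·2 - 0·0)
    = -2·0 - 0·0 + 2·2
    = 0 + 0 + 4 = 4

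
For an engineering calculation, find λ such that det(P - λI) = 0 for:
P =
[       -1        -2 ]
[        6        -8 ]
λ = -5, -4

Solve det(P - λI) = 0. For a 2×2 matrix the characteristic equation is λ² - (trace)λ + det = 0.
trace(P) = a + d = -1 - 8 = -9.
det(P) = a*d - b*c = (-1)*(-8) - (-2)*(6) = 8 + 12 = 20.
Characteristic equation: λ² - (-9)λ + (20) = 0.
Discriminant = (-9)² - 4*(20) = 81 - 80 = 1.
λ = (-9 ± √1) / 2 = (-9 ± 1) / 2 = -5, -4.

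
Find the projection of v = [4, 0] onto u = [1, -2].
[4/5, -8/5]

The projection of v onto u is proj_u(v) = ((v·u) / (u·u)) · u.
v·u = (4)*(1) + (0)*(-2) = 4.
u·u = (1)*(1) + (-2)*(-2) = 5.
coefficient = 4 / 5 = 4/5.
proj_u(v) = 4/5 · [1, -2] = [4/5, -8/5].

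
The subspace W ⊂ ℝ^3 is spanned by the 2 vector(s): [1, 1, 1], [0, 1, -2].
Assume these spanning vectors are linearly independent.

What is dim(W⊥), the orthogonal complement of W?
dim(W⊥) = 1

For any subspace W of ℝ^n, dim(W) + dim(W⊥) = n (the whole-space dimension).
Here the given 2 vectors are linearly independent, so dim(W) = 2.
Thus dim(W⊥) = n - dim(W) = 3 - 2 = 1.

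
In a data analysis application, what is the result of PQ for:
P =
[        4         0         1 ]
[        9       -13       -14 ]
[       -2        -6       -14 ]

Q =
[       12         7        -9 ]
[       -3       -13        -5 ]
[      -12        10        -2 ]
PQ =
[       36        38       -38 ]
[      315        92        12 ]
[      162       -76        76 ]

Matrix multiplication: (PQ)[i][j] = sum over k of P[i][k] * Q[k][j].
  (PQ)[0][0] = (4)*(12) + (0)*(-3) + (1)*(-12) = 36
  (PQ)[0][1] = (4)*(7) + (0)*(-13) + (1)*(10) = 38
  (PQ)[0][2] = (4)*(-9) + (0)*(-5) + (1)*(-2) = -38
  (PQ)[1][0] = (9)*(12) + (-13)*(-3) + (-14)*(-12) = 315
  (PQ)[1][1] = (9)*(7) + (-13)*(-13) + (-14)*(10) = 92
  (PQ)[1][2] = (9)*(-9) + (-13)*(-5) + (-14)*(-2) = 12
  (PQ)[2][0] = (-2)*(12) + (-6)*(-3) + (-14)*(-12) = 162
  (PQ)[2][1] = (-2)*(7) + (-6)*(-13) + (-14)*(10) = -76
  (PQ)[2][2] = (-2)*(-9) + (-6)*(-5) + (-14)*(-2) = 76
PQ =
[       36        38       -38 ]
[      315        92        12 ]
[      162       -76        76 ]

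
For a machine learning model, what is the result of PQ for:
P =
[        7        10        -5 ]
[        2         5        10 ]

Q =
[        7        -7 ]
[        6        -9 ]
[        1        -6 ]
PQ =
[      104      -109 ]
[       54      -119 ]

Matrix multiplication: (PQ)[i][j] = sum over k of P[i][k] * Q[k][j].
  (PQ)[0][0] = (7)*(7) + (10)*(6) + (-5)*(1) = 104
  (PQ)[0][1] = (7)*(-7) + (10)*(-9) + (-5)*(-6) = -109
  (PQ)[1][0] = (2)*(7) + (5)*(6) + (10)*(1) = 54
  (PQ)[1][1] = (2)*(-7) + (5)*(-9) + (10)*(-6) = -119
PQ =
[      104      -109 ]
[       54      -119 ]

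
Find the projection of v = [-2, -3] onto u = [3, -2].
[0, 0]

The projection of v onto u is proj_u(v) = ((v·u) / (u·u)) · u.
v·u = (-2)*(3) + (-3)*(-2) = 0.
u·u = (3)*(3) + (-2)*(-2) = 13.
coefficient = 0 / 13 = 0.
proj_u(v) = 0 · [3, -2] = [0, 0].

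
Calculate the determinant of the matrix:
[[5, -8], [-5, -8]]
-80

For a 2×2 matrix [[a, b], [c, d]], det = ad - bc
det = (5)(-8) - (-8)(-5) = -40 - 40 = -80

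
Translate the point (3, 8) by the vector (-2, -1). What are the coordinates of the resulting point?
(1, 7)

Translation by (-2, -1):
x' = 3 + -2 = 1
y' = 8 + -1 = 7
Homogeneous matrix: [[1, 0, -2], [0, 1, -1], [0, 0, 1]]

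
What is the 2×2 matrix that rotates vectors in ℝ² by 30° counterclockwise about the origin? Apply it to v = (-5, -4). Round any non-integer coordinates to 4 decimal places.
R = [[√3/2, -1/2], [1/2, √3/2]]; R·v = (-2.3301, -5.9641)

A counterclockwise rotation by angle θ in ℝ² has matrix R(θ) = [[cos θ, -sin θ], [sin θ, cos θ]].
For θ = 30°: cos θ = √3/2, sin θ = 1/2.
R(30°) = [[√3/2, -1/2], [1/2, √3/2]].
R·v = [√3/2·-5 + (-1/2)·-4, 1/2·-5 + √3/2·-4] = (-2.3301, -5.9641).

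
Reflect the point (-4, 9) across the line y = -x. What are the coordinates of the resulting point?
(-9, 4)

Reflection across line y = -x: (-4, 9) → (-9, 4)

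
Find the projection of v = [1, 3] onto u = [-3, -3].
[2, 2]

The projection of v onto u is proj_u(v) = ((v·u) / (u·u)) · u.
v·u = (1)*(-3) + (3)*(-3) = -12.
u·u = (-3)*(-3) + (-3)*(-3) = 18.
coefficient = -12 / 18 = -2/3.
proj_u(v) = -2/3 · [-3, -3] = [2, 2].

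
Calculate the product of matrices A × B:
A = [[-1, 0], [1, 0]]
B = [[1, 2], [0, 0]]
[[-1, -2], [1, 2]]

Matrix multiplication:
C[0][0] = -1×1 + 0×0 = -1
C[0][1] = -1×2 + 0×0 = -2
C[1][0] = 1×1 + 0×0 = 1
C[1][1] = 1×2 + 0×0 = 2
Result: [[-1, -2], [1, 2]]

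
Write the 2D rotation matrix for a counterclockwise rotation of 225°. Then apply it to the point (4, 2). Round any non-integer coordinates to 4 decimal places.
R = [[-√2/2, √2/2], [-√2/2, -√2/2]]; R·(4, 2) = (-1.4142, -4.2426)

Rotation matrix formula: R(θ) = [[cos θ, -sin θ], [sin θ, cos θ]]
For θ = 225°:
cos(225°) = -√2/2
sin(225°) = -√2/2
R = [[-√2/2, √2/2], [-√2/2, -√2/2]]
Apply to (4, 2): [-√2/2·4 + (√2/2)·2, -√2/2·4 + -√2/2·2] = (-1.4142, -4.2426)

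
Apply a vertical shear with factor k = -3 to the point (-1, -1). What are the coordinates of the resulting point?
(-1, 2)

Shear matrix for vertical shear with factor k = -3:
[[1, 0], [-3, 1]]
Result: (-1, -1) → (-1, 2)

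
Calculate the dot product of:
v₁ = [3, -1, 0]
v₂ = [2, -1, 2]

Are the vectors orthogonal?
7, No

The dot product is the sum of products of corresponding components.
v₁·v₂ = (3)*(2) + (-1)*(-1) + (0)*(2) = 6 + 1 + 0 = 7.
Two vectors are orthogonal iff their dot product is 0; here the dot product is 7, so the vectors are not orthogonal.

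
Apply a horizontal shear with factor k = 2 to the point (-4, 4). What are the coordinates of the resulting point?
(4, 4)

Shear matrix for horizontal shear with factor k = 2:
[[1, 2], [0, 1]]
Result: (-4, 4) → (4, 4)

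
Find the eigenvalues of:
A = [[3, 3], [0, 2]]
λ = 2, 3

Solve det(A - λI) = 0. For a 2×2 matrix this is λ² - (trace)λ + det = 0.
trace(A) = 3 + 2 = 5.
det(A) = (3)*(2) - (3)*(0) = 6 - 0 = 6.
Characteristic equation: λ² - (5)λ + (6) = 0.
Discriminant: (5)² - 4*(6) = 25 - 24 = 1.
Roots: λ = (5 ± √1) / 2 = 2, 3.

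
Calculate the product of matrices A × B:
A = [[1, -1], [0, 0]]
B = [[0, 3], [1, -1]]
[[-1, 4], [0, 0]]

Matrix multiplication:
C[0][0] = 1×0 + -1×1 = -1
C[0][1] = 1×3 + -1×-1 = 4
C[1][0] = 0×0 + 0×1 = 0
C[1][1] = 0×3 + 0×-1 = 0
Result: [[-1, 4], [0, 0]]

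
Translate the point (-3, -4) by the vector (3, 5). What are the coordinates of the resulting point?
(0, 1)

Translation by (3, 5):
x' = -3 + 3 = 0
y' = -4 + 5 = 1
Homogeneous matrix: [[1, 0, 3], [0, 1, 5], [0, 0, 1]]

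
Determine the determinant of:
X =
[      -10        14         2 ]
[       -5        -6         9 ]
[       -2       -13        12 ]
det(X) = 244

Expand along row 0 (cofactor expansion): det(X) = a*(e*i - f*h) - b*(d*i - f*g) + c*(d*h - e*g), where the 3×3 is [[a, b, c], [d, e, f], [g, h, i]].
Minor M_00 = (-6)*(12) - (9)*(-13) = -72 + 117 = 45.
Minor M_01 = (-5)*(12) - (9)*(-2) = -60 + 18 = -42.
Minor M_02 = (-5)*(-13) - (-6)*(-2) = 65 - 12 = 53.
det(X) = (-10)*(45) - (14)*(-42) + (2)*(53) = -450 + 588 + 106 = 244.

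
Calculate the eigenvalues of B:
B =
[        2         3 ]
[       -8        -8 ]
λ = -4, -2

Solve det(B - λI) = 0. For a 2×2 matrix the characteristic equation is λ² - (trace)λ + det = 0.
trace(B) = a + d = 2 - 8 = -6.
det(B) = a*d - b*c = (2)*(-8) - (3)*(-8) = -16 + 24 = 8.
Characteristic equation: λ² - (-6)λ + (8) = 0.
Discriminant = (-6)² - 4*(8) = 36 - 32 = 4.
λ = (-6 ± √4) / 2 = (-6 ± 2) / 2 = -4, -2.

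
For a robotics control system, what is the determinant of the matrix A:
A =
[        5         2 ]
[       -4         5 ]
det(A) = 33

For a 2×2 matrix [[a, b], [c, d]], det = a*d - b*c.
det(A) = (5)*(5) - (2)*(-4) = 25 + 8 = 33.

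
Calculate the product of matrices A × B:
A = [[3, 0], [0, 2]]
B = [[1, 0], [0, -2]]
[[3, 0], [0, -4]]

Matrix multiplication:
C[0][0] = 3×1 + 0×0 = 3
C[0][1] = 3×0 + 0×-2 = 0
C[1][0] = 0×1 + 2×0 = 0
C[1][1] = 0×0 + 2×-2 = -4
Result: [[3, 0], [0, -4]]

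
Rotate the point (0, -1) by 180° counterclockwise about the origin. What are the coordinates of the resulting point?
(0, 1)

Rotation matrix R(θ) = [[cos θ, -sin θ], [sin θ, cos θ]]; for θ = 180°:
R = [[-1, 0], [0, -1]]
Result: R × [0, -1]ᵀ = [-1·0 + (0)·-1, 0·0 + (-1)·-1]ᵀ = (0, 1)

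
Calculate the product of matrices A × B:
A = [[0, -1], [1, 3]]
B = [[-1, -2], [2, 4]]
[[-2, -4], [5, 10]]

Matrix multiplication:
C[0][0] = 0×-1 + -1×2 = -2
C[0][1] = 0×-2 + -1×4 = -4
C[1][0] = 1×-1 + 3×2 = 5
C[1][1] = 1×-2 + 3×4 = 10
Result: [[-2, -4], [5, 10]]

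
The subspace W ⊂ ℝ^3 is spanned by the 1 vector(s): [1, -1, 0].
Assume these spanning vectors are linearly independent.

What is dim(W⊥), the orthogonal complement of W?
dim(W⊥) = 2

For any subspace W of ℝ^n, dim(W) + dim(W⊥) = n (the whole-space dimension).
Here the given 1 vectors are linearly independent, so dim(W) = 1.
Thus dim(W⊥) = n - dim(W) = 3 - 1 = 2.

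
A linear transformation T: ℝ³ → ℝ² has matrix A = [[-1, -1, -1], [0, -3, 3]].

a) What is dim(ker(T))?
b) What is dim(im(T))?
dim(ker) = 1, dim(im) = 2

The two rows are not scalar multiples of one another (no single k satisfies row 2 = k × row 1), so they are linearly independent.
Thus rank(A) = 2.
dim(im(T)) = rank(A) = 2.
By the rank-nullity theorem applied to T: ℝ³ → ℝ², rank(A) + nullity(A) = 3 (the domain dimension), so dim(ker(T)) = 3 - 2 = 1.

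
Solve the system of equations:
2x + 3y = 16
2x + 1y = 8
x = 2, y = 4

Use elimination (row reduction):
Equation 1: 2x + 3y = 16.
Equation 2: 2x + 1y = 8.
Multiply Eq1 by 2 and Eq2 by 2: 4x + 6y = 32;  4x + 2y = 16.
Subtract: (-4)y = -16, so y = 4.
Back-substitute into Eq1: 2x + 3*(4) = 16, so x = 2.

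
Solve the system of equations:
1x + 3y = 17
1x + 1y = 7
x = 2, y = 5

Use elimination (row reduction):
Equation 1: 1x + 3y = 17.
Equation 2: 1x + 1y = 7.
Multiply Eq1 by 1 and Eq2 by 1: 1x + 3y = 17;  1x + 1y = 7.
Subtract: (-2)y = -10, so y = 5.
Back-substitute into Eq1: 1x + 3*(5) = 17, so x = 2.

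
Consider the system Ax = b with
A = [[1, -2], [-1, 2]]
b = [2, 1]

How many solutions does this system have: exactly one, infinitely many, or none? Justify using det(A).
No solution

det(A) = (1)*(2) - (-2)*(-1) = 0, so A is singular.
The column space of A is span(column 1) = span([1, -1]).
b = [2, 1] is not a scalar multiple of column 1, so b ∉ column space and the system is inconsistent — no solution.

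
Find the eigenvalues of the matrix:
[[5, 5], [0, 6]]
λ = 5 and λ = 6

Characteristic equation: det(A - λI) = 0
λ² - (trace)λ + (det) = 0
λ² - (11)λ + (30) = 0
λ² - 11λ + 30 = 0
Solving: λ = 5, 6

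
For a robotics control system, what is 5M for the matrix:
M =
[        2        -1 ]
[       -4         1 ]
5M =
[       10        -5 ]
[      -20         5 ]

Scalar multiplication is elementwise: (5M)[i][j] = 5 * M[i][j].
  (5M)[0][0] = 5 * (2) = 10
  (5M)[0][1] = 5 * (-1) = -5
  (5M)[1][0] = 5 * (-4) = -20
  (5M)[1][1] = 5 * (1) = 5
5M =
[       10        -5 ]
[      -20         5 ]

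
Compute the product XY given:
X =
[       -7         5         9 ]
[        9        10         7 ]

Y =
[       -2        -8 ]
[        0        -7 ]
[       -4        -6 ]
XY =
[      -22       -33 ]
[      -46      -184 ]

Matrix multiplication: (XY)[i][j] = sum over k of X[i][k] * Y[k][j].
  (XY)[0][0] = (-7)*(-2) + (5)*(0) + (9)*(-4) = -22
  (XY)[0][1] = (-7)*(-8) + (5)*(-7) + (9)*(-6) = -33
  (XY)[1][0] = (9)*(-2) + (10)*(0) + (7)*(-4) = -46
  (XY)[1][1] = (9)*(-8) + (10)*(-7) + (7)*(-6) = -184
XY =
[      -22       -33 ]
[      -46      -184 ]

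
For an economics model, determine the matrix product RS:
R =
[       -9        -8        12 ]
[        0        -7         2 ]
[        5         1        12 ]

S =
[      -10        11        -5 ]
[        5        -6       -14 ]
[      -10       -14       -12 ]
RS =
[      -70      -219        13 ]
[      -55        14        74 ]
[     -165      -119      -183 ]

Matrix multiplication: (RS)[i][j] = sum over k of R[i][k] * S[k][j].
  (RS)[0][0] = (-9)*(-10) + (-8)*(5) + (12)*(-10) = -70
  (RS)[0][1] = (-9)*(11) + (-8)*(-6) + (12)*(-14) = -219
  (RS)[0][2] = (-9)*(-5) + (-8)*(-14) + (12)*(-12) = 13
  (RS)[1][0] = (0)*(-10) + (-7)*(5) + (2)*(-10) = -55
  (RS)[1][1] = (0)*(11) + (-7)*(-6) + (2)*(-14) = 14
  (RS)[1][2] = (0)*(-5) + (-7)*(-14) + (2)*(-12) = 74
  (RS)[2][0] = (5)*(-10) + (1)*(5) + (12)*(-10) = -165
  (RS)[2][1] = (5)*(11) + (1)*(-6) + (12)*(-14) = -119
  (RS)[2][2] = (5)*(-5) + (1)*(-14) + (12)*(-12) = -183
RS =
[      -70      -219        13 ]
[      -55        14        74 ]
[     -165      -119      -183 ]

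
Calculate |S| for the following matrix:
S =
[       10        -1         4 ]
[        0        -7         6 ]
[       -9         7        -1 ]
det(S) = -548

Expand along row 0 (cofactor expansion): det(S) = a*(e*i - f*h) - b*(d*i - f*g) + c*(d*h - e*g), where the 3×3 is [[a, b, c], [d, e, f], [g, h, i]].
Minor M_00 = (-7)*(-1) - (6)*(7) = 7 - 42 = -35.
Minor M_01 = (0)*(-1) - (6)*(-9) = 0 + 54 = 54.
Minor M_02 = (0)*(7) - (-7)*(-9) = 0 - 63 = -63.
det(S) = (10)*(-35) - (-1)*(54) + (4)*(-63) = -350 + 54 - 252 = -548.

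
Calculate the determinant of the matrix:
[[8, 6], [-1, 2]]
22

For a 2×2 matrix [[a, b], [c, d]], det = ad - bc
det = (8)(2) - (6)(-1) = 16 - -6 = 22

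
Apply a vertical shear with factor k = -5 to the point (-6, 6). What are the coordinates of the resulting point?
(-6, 36)

Shear matrix for vertical shear with factor k = -5:
[[1, 0], [-5, 1]]
Result: (-6, 6) → (-6, 36)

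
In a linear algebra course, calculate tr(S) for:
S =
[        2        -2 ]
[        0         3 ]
tr(S) = 2 + 3 = 5

The trace of a square matrix is the sum of its diagonal entries.
Diagonal entries of S: S[0][0] = 2, S[1][1] = 3.
tr(S) = 2 + 3 = 5.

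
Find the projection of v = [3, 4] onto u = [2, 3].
[36/13, 54/13]

The projection of v onto u is proj_u(v) = ((v·u) / (u·u)) · u.
v·u = (3)*(2) + (4)*(3) = 18.
u·u = (2)*(2) + (3)*(3) = 13.
coefficient = 18 / 13 = 18/13.
proj_u(v) = 18/13 · [2, 3] = [36/13, 54/13].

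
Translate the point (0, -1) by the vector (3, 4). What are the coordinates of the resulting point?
(3, 3)

Translation by (3, 4):
x' = 0 + 3 = 3
y' = -1 + 4 = 3
Homogeneous matrix: [[1, 0, 3], [0, 1, 4], [0, 0, 1]]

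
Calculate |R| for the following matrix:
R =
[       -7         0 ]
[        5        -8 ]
det(R) = 56

For a 2×2 matrix [[a, b], [c, d]], det = a*d - b*c.
det(R) = (-7)*(-8) - (0)*(5) = 56 - 0 = 56.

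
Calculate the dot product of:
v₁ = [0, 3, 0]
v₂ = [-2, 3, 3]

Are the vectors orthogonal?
9, No

The dot product is the sum of products of corresponding components.
v₁·v₂ = (0)*(-2) + (3)*(3) + (0)*(3) = 0 + 9 + 0 = 9.
Two vectors are orthogonal iff their dot product is 0; here the dot product is 9, so the vectors are not orthogonal.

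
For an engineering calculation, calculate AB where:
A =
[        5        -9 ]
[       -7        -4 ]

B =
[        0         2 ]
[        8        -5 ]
AB =
[      -72        55 ]
[      -32         6 ]

Matrix multiplication: (AB)[i][j] = sum over k of A[i][k] * B[k][j].
  (AB)[0][0] = (5)*(0) + (-9)*(8) = -72
  (AB)[0][1] = (5)*(2) + (-9)*(-5) = 55
  (AB)[1][0] = (-7)*(0) + (-4)*(8) = -32
  (AB)[1][1] = (-7)*(2) + (-4)*(-5) = 6
AB =
[      -72        55 ]
[      -32         6 ]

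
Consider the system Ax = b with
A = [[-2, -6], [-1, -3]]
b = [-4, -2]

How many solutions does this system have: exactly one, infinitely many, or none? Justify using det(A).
Infinitely many solutions

det(A) = (-2)*(-3) - (-6)*(-1) = 0, so A is singular (column 2 is 3 times column 1).
b = [-4, -2] = 2 * column 1 of A, so b lies in the column space of A.
A singular matrix whose right-hand side is in its column space gives a 1-parameter family of solutions — infinitely many.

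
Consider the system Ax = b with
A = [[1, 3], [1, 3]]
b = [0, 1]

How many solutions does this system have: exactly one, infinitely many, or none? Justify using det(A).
No solution

det(A) = (1)*(3) - (3)*(1) = 0, so A is singular.
The column space of A is span(column 1) = span([1, 1]).
b = [0, 1] is not a scalar multiple of column 1, so b ∉ column space and the system is inconsistent — no solution.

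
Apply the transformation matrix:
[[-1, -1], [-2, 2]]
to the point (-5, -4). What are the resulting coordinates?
(9, 2)

Matrix multiplication:
[[-1, -1], [-2, 2]] × [-5, -4]ᵀ
= [-1×-5 + -1×-4, -2×-5 + 2×-4]ᵀ
= [9.0000, 2.0000]ᵀ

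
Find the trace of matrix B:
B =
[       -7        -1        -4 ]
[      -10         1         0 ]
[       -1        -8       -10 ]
tr(B) = -7 + 1 - 10 = -16

The trace of a square matrix is the sum of its diagonal entries.
Diagonal entries of B: B[0][0] = -7, B[1][1] = 1, B[2][2] = -10.
tr(B) = -7 + 1 - 10 = -16.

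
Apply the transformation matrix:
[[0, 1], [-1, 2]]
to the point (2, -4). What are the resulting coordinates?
(-4, -10)

Matrix multiplication:
[[0, 1], [-1, 2]] × [2, -4]ᵀ
= [0×2 + 1×-4, -1×2 + 2×-4]ᵀ
= [-4.0000, -10.0000]ᵀ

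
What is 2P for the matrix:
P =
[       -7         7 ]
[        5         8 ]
2P =
[      -14        14 ]
[       10        16 ]

Scalar multiplication is elementwise: (2P)[i][j] = 2 * P[i][j].
  (2P)[0][0] = 2 * (-7) = -14
  (2P)[0][1] = 2 * (7) = 14
  (2P)[1][0] = 2 * (5) = 10
  (2P)[1][1] = 2 * (8) = 16
2P =
[      -14        14 ]
[       10        16 ]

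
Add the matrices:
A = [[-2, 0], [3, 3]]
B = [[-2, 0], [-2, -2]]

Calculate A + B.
[[-4, 0], [1, 1]]

Add corresponding elements:
(-2)+(-2)=-4
(0)+(0)=0
(3)+(-2)=1
(3)+(-2)=1
A + B = [[-4, 0], [1, 1]]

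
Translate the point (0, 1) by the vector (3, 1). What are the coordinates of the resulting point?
(3, 2)

Translation by (3, 1):
x' = 0 + 3 = 3
y' = 1 + 1 = 2
Homogeneous matrix: [[1, 0, 3], [0, 1, 1], [0, 0, 1]]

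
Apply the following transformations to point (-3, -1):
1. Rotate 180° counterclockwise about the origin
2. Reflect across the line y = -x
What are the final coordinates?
(-1, -3)

Step 1: Rotate 180° → (3, 1)
Step 2: Reflect across the line y = -x → (-1, -3)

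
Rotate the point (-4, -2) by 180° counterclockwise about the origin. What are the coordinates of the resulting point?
(4, 2)

Rotation matrix R(θ) = [[cos θ, -sin θ], [sin θ, cos θ]]; for θ = 180°:
R = [[-1, 0], [0, -1]]
Result: R × [-4, -2]ᵀ = [-1·-4 + (0)·-2, 0·-4 + (-1)·-2]ᵀ = (4, 2)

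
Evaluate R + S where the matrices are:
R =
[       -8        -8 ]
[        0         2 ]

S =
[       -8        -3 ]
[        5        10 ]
R + S =
[      -16       -11 ]
[        5        12 ]

Matrix addition is elementwise: (R+S)[i][j] = R[i][j] + S[i][j].
  (R+S)[0][0] = (-8) + (-8) = -16
  (R+S)[0][1] = (-8) + (-3) = -11
  (R+S)[1][0] = (0) + (5) = 5
  (R+S)[1][1] = (2) + (10) = 12
R + S =
[      -16       -11 ]
[        5        12 ]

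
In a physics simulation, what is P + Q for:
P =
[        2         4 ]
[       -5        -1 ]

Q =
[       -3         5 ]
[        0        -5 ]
P + Q =
[       -1         9 ]
[       -5        -6 ]

Matrix addition is elementwise: (P+Q)[i][j] = P[i][j] + Q[i][j].
  (P+Q)[0][0] = (2) + (-3) = -1
  (P+Q)[0][1] = (4) + (5) = 9
  (P+Q)[1][0] = (-5) + (0) = -5
  (P+Q)[1][1] = (-1) + (-5) = -6
P + Q =
[       -1         9 ]
[       -5        -6 ]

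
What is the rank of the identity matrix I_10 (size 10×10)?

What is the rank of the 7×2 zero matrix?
rank(I_10) = 10, rank(0) = 0

The identity I_10 has 10 columns that are the standard basis vectors e_1, …, e_10. These are linearly independent, so all 10 columns are pivots and rank(I_10) = 10.
The 7×2 zero matrix has every entry zero, so every row is the zero row and there are no pivots; rank(0) = 0.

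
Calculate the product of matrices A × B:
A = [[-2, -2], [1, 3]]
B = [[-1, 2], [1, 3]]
[[0, -10], [2, 11]]

Matrix multiplication:
C[0][0] = -2×-1 + -2×1 = 0
C[0][1] = -2×2 + -2×3 = -10
C[1][0] = 1×-1 + 3×1 = 2
C[1][1] = 1×2 + 3×3 = 11
Result: [[0, -10], [2, 11]]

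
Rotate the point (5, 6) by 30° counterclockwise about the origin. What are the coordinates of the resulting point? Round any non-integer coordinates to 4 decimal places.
(1.3301, 7.6962)

Rotation matrix R(θ) = [[cos θ, -sin θ], [sin θ, cos θ]]; for θ = 30°:
R = [[√3/2, -1/2], [1/2, √3/2]]
Result: R × [5, 6]ᵀ = [√3/2·5 + (-1/2)·6, 1/2·5 + (√3/2)·6]ᵀ = (1.3301, 7.6962)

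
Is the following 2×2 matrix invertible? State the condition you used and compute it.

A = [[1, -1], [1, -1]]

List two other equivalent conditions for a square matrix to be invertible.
No, not invertible; det(A) = 0 (two rows are equal, so the rows are linearly dependent). Equivalent conditions (failing for this A): rank(A) < 2; Ax = 0 has non-trivial solutions; 0 is an eigenvalue; the columns are linearly dependent.

To check invertibility, compute det(A).
In this matrix, row 0 and the last row are identical, so one row is a scalar multiple of another and the rows are linearly dependent.
A matrix with linearly dependent rows has det = 0 and is not invertible.
Equivalent failed conditions:
- rank(A) < 2.
- Ax = 0 has non-trivial solutions.
- 0 is an eigenvalue.
- The columns are linearly dependent.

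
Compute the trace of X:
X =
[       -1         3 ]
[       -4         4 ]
tr(X) = -1 + 4 = 3

The trace of a square matrix is the sum of its diagonal entries.
Diagonal entries of X: X[0][0] = -1, X[1][1] = 4.
tr(X) = -1 + 4 = 3.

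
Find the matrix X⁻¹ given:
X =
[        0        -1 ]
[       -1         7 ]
det(X) = -1
X⁻¹ =
[       -7        -1 ]
[       -1         0 ]

For a 2×2 matrix X = [[a, b], [c, d]] with det(X) ≠ 0, X⁻¹ = (1/det(X)) * [[d, -b], [-c, a]].
det(X) = (0)*(7) - (-1)*(-1) = 0 - 1 = -1.
X⁻¹ = (1/-1) * [[7, 1], [1, 0]].
Dividing each entry by -1 and reducing:
X⁻¹ =
[       -7        -1 ]
[       -1         0 ]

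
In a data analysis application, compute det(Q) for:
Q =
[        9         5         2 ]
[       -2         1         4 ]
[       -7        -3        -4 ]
det(Q) = -82

Expand along row 0 (cofactor expansion): det(Q) = a*(e*i - f*h) - b*(d*i - f*g) + c*(d*h - e*g), where the 3×3 is [[a, b, c], [d, e, f], [g, h, i]].
Minor M_00 = (1)*(-4) - (4)*(-3) = -4 + 12 = 8.
Minor M_01 = (-2)*(-4) - (4)*(-7) = 8 + 28 = 36.
Minor M_02 = (-2)*(-3) - (1)*(-7) = 6 + 7 = 13.
det(Q) = (9)*(8) - (5)*(36) + (2)*(13) = 72 - 180 + 26 = -82.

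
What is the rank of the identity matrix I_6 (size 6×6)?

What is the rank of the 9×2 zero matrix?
rank(I_6) = 6, rank(0) = 0

The identity I_6 has 6 columns that are the standard basis vectors e_1, …, e_6. These are linearly independent, so all 6 columns are pivots and rank(I_6) = 6.
The 9×2 zero matrix has every entry zero, so every row is the zero row and there are no pivots; rank(0) = 0.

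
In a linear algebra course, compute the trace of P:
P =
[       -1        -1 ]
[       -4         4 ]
tr(P) = -1 + 4 = 3

The trace of a square matrix is the sum of its diagonal entries.
Diagonal entries of P: P[0][0] = -1, P[1][1] = 4.
tr(P) = -1 + 4 = 3.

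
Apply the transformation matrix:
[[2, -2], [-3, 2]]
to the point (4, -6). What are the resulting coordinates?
(20, -24)

Matrix multiplication:
[[2, -2], [-3, 2]] × [4, -6]ᵀ
= [2×4 + -2×-6, -3×4 + 2×-6]ᵀ
= [20.0000, -24.0000]ᵀ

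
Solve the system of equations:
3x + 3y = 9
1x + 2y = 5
x = 1, y = 2

Use elimination (row reduction):
Equation 1: 3x + 3y = 9.
Equation 2: 1x + 2y = 5.
Multiply Eq1 by 1 and Eq2 by 3: 3x + 3y = 9;  3x + 6y = 15.
Subtract: (3)y = 6, so y = 2.
Back-substitute into Eq1: 3x + 3*(2) = 9, so x = 1.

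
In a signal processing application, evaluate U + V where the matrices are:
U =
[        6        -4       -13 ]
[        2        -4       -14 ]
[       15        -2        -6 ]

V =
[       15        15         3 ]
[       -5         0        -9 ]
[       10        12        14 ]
U + V =
[       21        11       -10 ]
[       -3        -4       -23 ]
[       25        10         8 ]

Matrix addition is elementwise: (U+V)[i][j] = U[i][j] + V[i][j].
  (U+V)[0][0] = (6) + (15) = 21
  (U+V)[0][1] = (-4) + (15) = 11
  (U+V)[0][2] = (-13) + (3) = -10
  (U+V)[1][0] = (2) + (-5) = -3
  (U+V)[1][1] = (-4) + (0) = -4
  (U+V)[1][2] = (-14) + (-9) = -23
  (U+V)[2][0] = (15) + (10) = 25
  (U+V)[2][1] = (-2) + (12) = 10
  (U+V)[2][2] = (-6) + (14) = 8
U + V =
[       21        11       -10 ]
[       -3        -4       -23 ]
[       25        10         8 ]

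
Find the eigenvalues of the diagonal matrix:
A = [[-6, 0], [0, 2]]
λ₁ = -6, λ₂ = 2

The characteristic polynomial of A is det(A - λI) = (-6 - λ)(2 - λ) = 0.
The roots are λ = -6 and λ = 2, so the eigenvalues are the diagonal entries.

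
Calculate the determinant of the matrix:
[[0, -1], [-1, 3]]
-1

For a 2×2 matrix [[a, b], [c, d]], det = ad - bc
det = (0)(3) - (-1)(-1) = 0 - 1 = -1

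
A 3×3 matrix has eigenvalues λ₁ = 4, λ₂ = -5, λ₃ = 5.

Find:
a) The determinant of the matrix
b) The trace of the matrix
det = -100, trace = 4

Two standard eigenvalue identities:
- det(A) equals the product of the eigenvalues (counted with multiplicity).
- trace(A) equals the sum of the eigenvalues.
det(A) = (4)*(-5)*(5) = -100.
trace(A) = 4 - 5 + 5 = 4.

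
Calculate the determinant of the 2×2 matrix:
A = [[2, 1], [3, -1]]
-5

For A = [[a, b], [c, d]], det(A) = a*d - b*c.
det(A) = (2)*(-1) - (1)*(3) = -2 - 3 = -5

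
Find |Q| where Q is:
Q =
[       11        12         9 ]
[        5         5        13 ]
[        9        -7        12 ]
det(Q) = 1625

Expand along row 0 (cofactor expansion): det(Q) = a*(e*i - f*h) - b*(d*i - f*g) + c*(d*h - e*g), where the 3×3 is [[a, b, c], [d, e, f], [g, h, i]].
Minor M_00 = (5)*(12) - (13)*(-7) = 60 + 91 = 151.
Minor M_01 = (5)*(12) - (13)*(9) = 60 - 117 = -57.
Minor M_02 = (5)*(-7) - (5)*(9) = -35 - 45 = -80.
det(Q) = (11)*(151) - (12)*(-57) + (9)*(-80) = 1661 + 684 - 720 = 1625.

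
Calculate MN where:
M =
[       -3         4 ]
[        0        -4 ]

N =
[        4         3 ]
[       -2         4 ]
MN =
[      -20         7 ]
[        8       -16 ]

Matrix multiplication: (MN)[i][j] = sum over k of M[i][k] * N[k][j].
  (MN)[0][0] = (-3)*(4) + (4)*(-2) = -20
  (MN)[0][1] = (-3)*(3) + (4)*(4) = 7
  (MN)[1][0] = (0)*(4) + (-4)*(-2) = 8
  (MN)[1][1] = (0)*(3) + (-4)*(4) = -16
MN =
[      -20         7 ]
[        8       -16 ]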